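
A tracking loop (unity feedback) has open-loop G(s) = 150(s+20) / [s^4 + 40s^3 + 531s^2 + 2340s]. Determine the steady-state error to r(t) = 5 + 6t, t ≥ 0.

4.68

The denominator has no term below 2340s — 1 pole at s=0, type 1. Taking each input component in turn:
  • 5: tracked with zero error.
  • 6t: e_ss = 6/K_v with K_v=50/39 → 4.68.
Total e_ss = 4.68.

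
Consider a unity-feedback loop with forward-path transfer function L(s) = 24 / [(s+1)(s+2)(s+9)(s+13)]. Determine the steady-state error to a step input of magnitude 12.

The open loop has no poles at the origin → type 0 system.
K_p = lim_{s→0} L(s) = 24 / (1·2·9·13) = 4/39.
e_ss = 12/(1 + K_p) = 12/(43/39) = 468/43.

468/43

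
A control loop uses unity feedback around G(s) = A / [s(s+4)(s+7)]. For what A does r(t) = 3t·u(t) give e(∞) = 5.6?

15

One free integrator in G(s): this is a type 1 system.
K_v = lim_{s→0} s·G(s) = A / (4·7) = (1/28)·A.
e_ss = 3/K_v = 5.6 ⇒ K_v = 15/28 ⇒ A = (15/28)/(1/28) = 15.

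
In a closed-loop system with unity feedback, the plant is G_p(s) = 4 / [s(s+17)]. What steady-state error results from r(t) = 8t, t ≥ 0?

System type = 1 (one pole at s=0).
K_v = lim_{s→0} s·G_p(s) = 4 / (17) = 4/17.
e_ss = 8/K_v = 8/(4/17) = 34.

34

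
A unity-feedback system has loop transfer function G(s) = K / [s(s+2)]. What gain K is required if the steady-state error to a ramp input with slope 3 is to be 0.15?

System type = 1 (one pole at s=0).
K_v = lim_{s→0} s·G(s) = K / (2) = 0.5·K.
e_ss = 3/K_v = 0.15 ⇒ K_v = 20 ⇒ K = 20/0.5 = 40.

40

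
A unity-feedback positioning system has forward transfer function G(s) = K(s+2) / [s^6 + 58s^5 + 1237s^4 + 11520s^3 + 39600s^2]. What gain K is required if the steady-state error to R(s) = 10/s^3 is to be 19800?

10

Lowest-order denominator term is 39600s^2, so the open loop has 2 poles at the origin → type 2 system.
K_a = lim_{s→0} s^2·G(s) = K·2 / 39600 = (1/19800)·K.
e_ss = 10/K_a = 19800 ⇒ K_a = 1/1980 ⇒ K = (1/1980)/(1/19800) = 10.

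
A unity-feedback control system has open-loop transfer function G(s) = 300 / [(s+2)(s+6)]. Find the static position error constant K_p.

The open loop has no poles at the origin → type 0 system.
K_p = lim_{s→0} G(s) = 300 / (2·6) = 25.

25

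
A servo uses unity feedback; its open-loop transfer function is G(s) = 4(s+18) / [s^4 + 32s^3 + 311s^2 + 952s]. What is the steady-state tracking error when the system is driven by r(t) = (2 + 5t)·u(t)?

595/9

The denominator has no term below 952s — 1 pole at s=0, type 1. By superposition:
  • 2: tracked with zero error.
  • 5t: e_ss = 5/K_v with K_v=9/119 → 595/9.
Total e_ss = 595/9.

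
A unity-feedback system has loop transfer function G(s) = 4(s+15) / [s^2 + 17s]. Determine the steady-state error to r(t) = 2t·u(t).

17/30

Factoring s from the denominator leaves a polynomial with constant term 17, so the system is type 1.
K_v = lim_{s→0} s·G(s) = 4·15 / 17 = 60/17.
e_ss = 2/K_v = 2/(60/17) = 17/30.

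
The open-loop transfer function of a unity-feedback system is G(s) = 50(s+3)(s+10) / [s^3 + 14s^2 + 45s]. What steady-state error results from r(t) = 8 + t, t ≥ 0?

Lowest-order denominator term is 45s, so the open loop has 1 pole at the origin → type 1 system. Treating each term separately:
  • 8: tracked with zero error.
  • t: e_ss = 1/K_v with K_v=100/3 → 0.03.
Total e_ss = 0.03.

0.03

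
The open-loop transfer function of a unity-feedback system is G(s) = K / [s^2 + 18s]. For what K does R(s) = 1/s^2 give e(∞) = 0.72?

25

Factoring s from the denominator leaves a polynomial with constant term 18, so the system is type 1.
K_v = lim_{s→0} s·G(s) = K / 18 = (1/18)·K.
e_ss = 1/K_v = 0.72 ⇒ K_v = 25/18 ⇒ K = (25/18)/(1/18) = 25.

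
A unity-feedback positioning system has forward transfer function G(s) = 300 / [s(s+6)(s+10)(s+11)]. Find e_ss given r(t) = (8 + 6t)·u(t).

13.2

G(s) has one factor of s in the denominator, so the system is type 1. Treating each term separately:
  • 8: tracked with zero error.
  • 6t: e_ss = 6/K_v with K_v=5/11 → 13.2.
Total e_ss = 13.2.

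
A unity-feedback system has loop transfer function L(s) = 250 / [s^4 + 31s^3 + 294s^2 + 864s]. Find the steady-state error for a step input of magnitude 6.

0

Factoring s from the denominator leaves a polynomial with constant term 864, so the system is type 1.
A type-1 system has K_p = ∞, so it tracks a step input with zero steady-state error.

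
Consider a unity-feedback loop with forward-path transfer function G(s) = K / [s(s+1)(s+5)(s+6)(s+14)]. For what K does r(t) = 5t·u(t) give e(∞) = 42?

50

The open loop has one pole at the origin → type 1 system.
K_v = lim_{s→0} s·G(s) = K / (1·5·6·14) = (1/420)·K.
e_ss = 5/K_v = 42 ⇒ K_v = 5/42 ⇒ K = (5/42)/(1/420) = 50.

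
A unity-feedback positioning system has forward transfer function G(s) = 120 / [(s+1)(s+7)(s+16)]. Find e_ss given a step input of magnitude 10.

No free integrators in G(s): this is a type 0 system.
K_p = lim_{s→0} G(s) = 120 / (1·7·16) = 15/14.
e_ss = 10/(1 + K_p) = 10/(29/14) = 140/29.

140/29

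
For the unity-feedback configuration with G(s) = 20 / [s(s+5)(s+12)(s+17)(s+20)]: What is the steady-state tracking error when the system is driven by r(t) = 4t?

System type = 1 (one pole at s=0).
K_v = lim_{s→0} s·G(s) = 20 / (5·12·17·20) = 1/1020.
e_ss = 4/K_v = 4/(1/1020) = 4080.

4080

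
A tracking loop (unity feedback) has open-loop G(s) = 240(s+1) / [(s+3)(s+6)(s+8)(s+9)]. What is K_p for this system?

5/27

G(s) has no factors of s in the denominator, so the system is type 0.
K_p = lim_{s→0} G(s) = 240·1 / (3·6·8·9) = 5/27.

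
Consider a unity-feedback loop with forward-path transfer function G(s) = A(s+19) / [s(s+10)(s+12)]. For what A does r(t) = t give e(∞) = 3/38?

One free integrator in G(s): this is a type 1 system.
K_v = lim_{s→0} s·G(s) = A·19 / (10·12) = (19/120)·A.
e_ss = 1/K_v = 3/38 ⇒ K_v = 38/3 ⇒ A = (38/3)/(19/120) = 80.

80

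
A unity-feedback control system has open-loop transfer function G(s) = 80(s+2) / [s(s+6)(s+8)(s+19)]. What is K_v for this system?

System type = 1 (one pole at s=0).
K_v = lim_{s→0} s·G(s) = 80·2 / (6·8·19) = 10/57.

10/57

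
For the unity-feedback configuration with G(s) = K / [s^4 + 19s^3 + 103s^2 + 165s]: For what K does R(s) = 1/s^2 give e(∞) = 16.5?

10

Lowest-order denominator term is 165s, so the open loop has 1 pole at the origin → type 1 system.
K_v = lim_{s→0} s·G(s) = K / 165 = (1/165)·K.
e_ss = 1/K_v = 16.5 ⇒ K_v = 2/33 ⇒ K = (2/33)/(1/165) = 10.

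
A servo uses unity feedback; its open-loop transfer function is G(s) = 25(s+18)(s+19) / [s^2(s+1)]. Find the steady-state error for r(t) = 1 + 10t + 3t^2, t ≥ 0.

G(s) has two factors of s in the denominator, so the system is type 2. By superposition:
  • 1: tracked with zero error.
  • 10t: tracked with zero error.
  • 3t^2: e_ss = 6/K_a with K_a=8550 → 1/1425.
Total e_ss = 1/1425.

1/1425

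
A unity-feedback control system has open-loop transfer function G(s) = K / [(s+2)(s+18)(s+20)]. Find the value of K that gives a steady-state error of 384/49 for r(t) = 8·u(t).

No free integrators in G(s): this is a type 0 system.
K_p = lim_{s→0} G(s) = K / (2·18·20) = (1/720)·K.
e_ss = 8/(1 + K_p) = 384/49 ⇒ 1 + (1/720)·K = 49/48 ⇒ K = 15.

15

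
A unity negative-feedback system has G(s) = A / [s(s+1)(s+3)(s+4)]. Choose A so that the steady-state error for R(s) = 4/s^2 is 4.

G(s) has one factor of s in the denominator, so the system is type 1.
K_v = lim_{s→0} s·G(s) = A / (1·3·4) = (1/12)·A.
e_ss = 4/K_v = 4 ⇒ K_v = 1 ⇒ A = 1/(1/12) = 12.

12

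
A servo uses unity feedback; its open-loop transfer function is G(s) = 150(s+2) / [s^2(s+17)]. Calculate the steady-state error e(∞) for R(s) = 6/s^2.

Two free integrators in G(s): this is a type 2 system.
A type-2 system has K_v = ∞, so it tracks a ramp input with zero steady-state error.

0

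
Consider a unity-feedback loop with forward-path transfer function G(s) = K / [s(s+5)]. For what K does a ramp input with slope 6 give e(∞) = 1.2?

25

One free integrator in G(s): this is a type 1 system.
K_v = lim_{s→0} s·G(s) = K / (5) = 0.2·K.
e_ss = 6/K_v = 1.2 ⇒ K_v = 5 ⇒ K = 5/0.2 = 25.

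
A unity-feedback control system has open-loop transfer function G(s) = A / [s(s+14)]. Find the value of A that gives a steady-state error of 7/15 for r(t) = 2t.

One free integrator in G(s): this is a type 1 system.
K_v = lim_{s→0} s·G(s) = A / (14) = (1/14)·A.
e_ss = 2/K_v = 7/15 ⇒ K_v = 30/7 ⇒ A = (30/7)/(1/14) = 60.

60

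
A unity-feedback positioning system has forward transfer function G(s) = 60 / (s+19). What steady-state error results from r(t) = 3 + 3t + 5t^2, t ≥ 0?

System type = 0 (no poles at s=0). By superposition:
  • 3: e_ss = 3/(1+K_p) with K_p=60/19 → 57/79.
  • 3t: a type-0 system cannot track it, e_ss → ∞.
  • 5t^2: a type-0 system cannot track it, e_ss → ∞.
The unbounded component dominates.

infinity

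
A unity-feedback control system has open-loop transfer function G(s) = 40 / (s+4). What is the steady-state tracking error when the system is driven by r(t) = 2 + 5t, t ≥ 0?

infinity

G(s) has no factors of s in the denominator, so the system is type 0. Taking each input component in turn:
  • 2: e_ss = 2/(1+K_p) with K_p=10 → 2/11.
  • 5t: a type-0 system cannot track it, e_ss → ∞.
The unbounded component dominates.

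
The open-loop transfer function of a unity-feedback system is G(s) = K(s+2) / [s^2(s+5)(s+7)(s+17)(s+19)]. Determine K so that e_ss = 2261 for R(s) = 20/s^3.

System type = 2 (two poles at s=0).
K_a = lim_{s→0} s^2·G(s) = K·2 / (5·7·17·19) = (2/11305)·K.
e_ss = 20/K_a = 2261 ⇒ K_a = 20/2261 ⇒ K = (20/2261)/(2/11305) = 50.

50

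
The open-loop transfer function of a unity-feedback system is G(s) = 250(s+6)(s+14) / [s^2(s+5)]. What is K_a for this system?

System type = 2 (two poles at s=0).
K_a = lim_{s→0} s^2·G(s) = 250·6·14 / (5) = 4200.

4200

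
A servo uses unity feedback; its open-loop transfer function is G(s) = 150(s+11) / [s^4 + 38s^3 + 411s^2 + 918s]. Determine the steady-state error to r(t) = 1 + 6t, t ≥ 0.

Lowest-order denominator term is 918s, so the open loop has 1 pole at the origin → type 1 system. By superposition:
  • 1: tracked with zero error.
  • 6t: e_ss = 6/K_v with K_v=275/153 → 918/275.
Total e_ss = 918/275.

918/275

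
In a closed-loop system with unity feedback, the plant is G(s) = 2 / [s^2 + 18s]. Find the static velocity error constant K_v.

Factoring s from the denominator leaves a polynomial with constant term 18, so the system is type 1.
K_v = lim_{s→0} s·G(s) = 2 / 18 = 1/9.

1/9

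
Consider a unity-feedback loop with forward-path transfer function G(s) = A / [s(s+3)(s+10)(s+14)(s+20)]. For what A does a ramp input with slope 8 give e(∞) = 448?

G(s) has one factor of s in the denominator, so the system is type 1.
K_v = lim_{s→0} s·G(s) = A / (3·10·14·20) = (1/8400)·A.
e_ss = 8/K_v = 448 ⇒ K_v = 1/56 ⇒ A = (1/56)/(1/8400) = 150.

150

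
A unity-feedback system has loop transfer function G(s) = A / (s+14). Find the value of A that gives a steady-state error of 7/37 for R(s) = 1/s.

60

System type = 0 (no poles at s=0).
K_p = lim_{s→0} G(s) = A / (14) = (1/14)·A.
e_ss = 1/(1 + K_p) = 7/37 ⇒ 1 + (1/14)·A = 37/7 ⇒ A = 60.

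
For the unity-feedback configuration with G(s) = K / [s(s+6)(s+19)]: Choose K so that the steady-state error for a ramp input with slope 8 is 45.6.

20

One free integrator in G(s): this is a type 1 system.
K_v = lim_{s→0} s·G(s) = K / (6·19) = (1/114)·K.
e_ss = 8/K_v = 45.6 ⇒ K_v = 10/57 ⇒ K = (10/57)/(1/114) = 20.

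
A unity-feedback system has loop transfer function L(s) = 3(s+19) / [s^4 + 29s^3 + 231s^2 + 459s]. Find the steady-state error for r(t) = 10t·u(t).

1530/19

The denominator has no term below 459s — 1 pole at s=0, type 1.
K_v = lim_{s→0} s·L(s) = 3·19 / 459 = 19/153.
e_ss = 10/K_v = 10/(19/153) = 1530/19.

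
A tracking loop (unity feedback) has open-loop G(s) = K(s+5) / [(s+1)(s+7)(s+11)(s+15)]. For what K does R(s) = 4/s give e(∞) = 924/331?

100

The open loop has no poles at the origin → type 0 system.
K_p = lim_{s→0} G(s) = K·5 / (1·7·11·15) = (1/231)·K.
e_ss = 4/(1 + K_p) = 924/331 ⇒ 1 + (1/231)·K = 331/231 ⇒ K = 100.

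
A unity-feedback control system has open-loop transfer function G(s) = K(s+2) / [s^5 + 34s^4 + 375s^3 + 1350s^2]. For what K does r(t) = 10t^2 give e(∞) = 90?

150

The denominator has no term below 1350s^2 — 2 poles at s=0, type 2.
K_a = lim_{s→0} s^2·G(s) = K·2 / 1350 = (1/675)·K.
e_ss = 20/K_a = 90 ⇒ K_a = 2/9 ⇒ K = (2/9)/(1/675) = 150.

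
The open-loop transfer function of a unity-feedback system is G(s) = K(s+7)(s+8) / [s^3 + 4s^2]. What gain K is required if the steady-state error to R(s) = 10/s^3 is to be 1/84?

The denominator has no term below 4s^2 — 2 poles at s=0, type 2.
K_a = lim_{s→0} s^2·G(s) = K·7·8 / 4 = 14·K.
e_ss = 10/K_a = 1/84 ⇒ K_a = 840 ⇒ K = 840/14 = 60.

60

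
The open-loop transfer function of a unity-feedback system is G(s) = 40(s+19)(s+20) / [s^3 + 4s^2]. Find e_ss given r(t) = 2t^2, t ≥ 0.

The denominator has no term below 4s^2 — 2 poles at s=0, type 2.
K_a = lim_{s→0} s^2·G(s) = 40·19·20 / 4 = 3800.
r(t) = 2t^2 gives R(s) = 4/s^3.
e_ss = 4/K_a = 4/3800 = 1/950.

1/950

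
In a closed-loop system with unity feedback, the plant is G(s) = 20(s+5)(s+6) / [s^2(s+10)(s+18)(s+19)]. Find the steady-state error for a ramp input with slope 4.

The open loop has two poles at the origin → type 2 system.
A type-2 system has K_v = ∞, so it tracks a ramp input with zero steady-state error.

0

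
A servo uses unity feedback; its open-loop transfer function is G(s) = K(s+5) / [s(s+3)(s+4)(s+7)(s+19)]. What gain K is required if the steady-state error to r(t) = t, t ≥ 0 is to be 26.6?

12

The open loop has one pole at the origin → type 1 system.
K_v = lim_{s→0} s·G(s) = K·5 / (3·4·7·19) = (5/1596)·K.
e_ss = 1/K_v = 26.6 ⇒ K_v = 5/133 ⇒ K = (5/133)/(5/1596) = 12.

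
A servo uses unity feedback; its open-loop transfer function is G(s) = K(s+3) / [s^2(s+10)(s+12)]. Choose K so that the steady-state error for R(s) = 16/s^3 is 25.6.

25

The open loop has two poles at the origin → type 2 system.
K_a = lim_{s→0} s^2·G(s) = K·3 / (10·12) = 0.025·K.
e_ss = 16/K_a = 25.6 ⇒ K_a = 0.625 ⇒ K = 0.625/0.025 = 25.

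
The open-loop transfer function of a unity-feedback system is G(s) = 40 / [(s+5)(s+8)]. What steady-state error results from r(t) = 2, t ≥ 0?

System type = 0 (no poles at s=0).
K_p = lim_{s→0} G(s) = 40 / (5·8) = 1.
e_ss = 2/(1 + K_p) = 2/2 = 1.

1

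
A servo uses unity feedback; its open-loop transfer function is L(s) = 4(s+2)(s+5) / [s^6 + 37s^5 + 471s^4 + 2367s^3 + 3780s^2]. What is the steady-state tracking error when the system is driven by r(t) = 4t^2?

Factoring s^2 from the denominator leaves a polynomial with constant term 3780, so the system is type 2.
K_a = lim_{s→0} s^2·L(s) = 4·2·5 / 3780 = 2/189.
r(t) = 4t^2 gives R(s) = 8/s^3.
e_ss = 8/K_a = 8/(2/189) = 756.

756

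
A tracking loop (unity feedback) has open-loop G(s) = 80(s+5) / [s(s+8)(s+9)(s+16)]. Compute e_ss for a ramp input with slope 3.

8.64

System type = 1 (one pole at s=0).
K_v = lim_{s→0} s·G(s) = 80·5 / (8·9·16) = 25/72.
e_ss = 3/K_v = 3/(25/72) = 8.64.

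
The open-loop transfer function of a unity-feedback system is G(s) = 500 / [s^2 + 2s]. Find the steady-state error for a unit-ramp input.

0.004

Lowest-order denominator term is 2s, so the open loop has 1 pole at the origin → type 1 system.
K_v = lim_{s→0} s·G(s) = 500 / 2 = 250.
e_ss = 1/K_v = 1/250 = 0.004.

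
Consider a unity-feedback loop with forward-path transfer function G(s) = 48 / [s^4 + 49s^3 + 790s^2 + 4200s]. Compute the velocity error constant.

2/175

Lowest-order denominator term is 4200s, so the open loop has 1 pole at the origin → type 1 system.
K_v = lim_{s→0} s·G(s) = 48 / 4200 = 2/175.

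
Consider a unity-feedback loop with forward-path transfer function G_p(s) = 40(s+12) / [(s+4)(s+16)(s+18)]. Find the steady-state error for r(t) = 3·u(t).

36/17

The open loop has no poles at the origin → type 0 system.
K_p = lim_{s→0} G_p(s) = 40·12 / (4·16·18) = 5/12.
e_ss = 3/(1 + K_p) = 3/(17/12) = 36/17.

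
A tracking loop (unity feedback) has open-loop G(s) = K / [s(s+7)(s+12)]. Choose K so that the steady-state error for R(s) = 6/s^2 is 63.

8

The open loop has one pole at the origin → type 1 system.
K_v = lim_{s→0} s·G(s) = K / (7·12) = (1/84)·K.
e_ss = 6/K_v = 63 ⇒ K_v = 2/21 ⇒ K = (2/21)/(1/84) = 8.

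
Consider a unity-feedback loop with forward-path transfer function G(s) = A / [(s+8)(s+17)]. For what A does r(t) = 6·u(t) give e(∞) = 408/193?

250

System type = 0 (no poles at s=0).
K_p = lim_{s→0} G(s) = A / (8·17) = (1/136)·A.
e_ss = 6/(1 + K_p) = 408/193 ⇒ 1 + (1/136)·A = 193/68 ⇒ A = 250.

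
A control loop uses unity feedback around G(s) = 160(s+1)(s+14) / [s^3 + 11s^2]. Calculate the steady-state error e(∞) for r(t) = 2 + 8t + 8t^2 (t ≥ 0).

Lowest-order denominator term is 11s^2, so the open loop has 2 poles at the origin → type 2 system. Taking each input component in turn:
  • 2: tracked with zero error.
  • 8t: tracked with zero error.
  • 8t^2: e_ss = 16/K_a with K_a=2240/11 → 11/140.
Total e_ss = 11/140.

11/140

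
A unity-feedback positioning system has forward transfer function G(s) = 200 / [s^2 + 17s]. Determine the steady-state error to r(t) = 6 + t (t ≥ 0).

Lowest-order denominator term is 17s, so the open loop has 1 pole at the origin → type 1 system. Treating each term separately:
  • 6: tracked with zero error.
  • t: e_ss = 1/K_v with K_v=200/17 → 0.085.
Total e_ss = 0.085.

0.085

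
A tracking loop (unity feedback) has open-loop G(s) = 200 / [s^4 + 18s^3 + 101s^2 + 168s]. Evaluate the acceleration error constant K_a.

0

The denominator has no term below 168s — 1 pole at s=0, type 1.
K_a = lim_{s→0} s^2·G(s) = 0 (the extra factor of s kills the finite limit).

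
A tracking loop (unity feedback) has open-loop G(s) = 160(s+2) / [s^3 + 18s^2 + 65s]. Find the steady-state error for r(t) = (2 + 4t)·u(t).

The denominator has no term below 65s — 1 pole at s=0, type 1. Treating each term separately:
  • 2: tracked with zero error.
  • 4t: e_ss = 4/K_v with K_v=64/13 → 0.8125.
Total e_ss = 0.8125.

0.8125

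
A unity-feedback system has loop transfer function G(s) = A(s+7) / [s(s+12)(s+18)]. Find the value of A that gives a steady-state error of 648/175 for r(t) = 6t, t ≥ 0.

One free integrator in G(s): this is a type 1 system.
K_v = lim_{s→0} s·G(s) = A·7 / (12·18) = (7/216)·A.
e_ss = 6/K_v = 648/175 ⇒ K_v = 175/108 ⇒ A = (175/108)/(7/216) = 50.

50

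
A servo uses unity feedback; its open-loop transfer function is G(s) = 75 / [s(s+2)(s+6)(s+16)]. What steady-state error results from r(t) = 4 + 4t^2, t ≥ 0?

infinity

The open loop has one pole at the origin → type 1 system. By superposition:
  • 4: tracked with zero error.
  • 4t^2: a type-1 system cannot track it, e_ss → ∞.
The unbounded component dominates.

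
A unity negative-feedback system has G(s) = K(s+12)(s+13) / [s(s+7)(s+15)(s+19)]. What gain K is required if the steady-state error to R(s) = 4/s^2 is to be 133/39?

15

System type = 1 (one pole at s=0).
K_v = lim_{s→0} s·G(s) = K·12·13 / (7·15·19) = (52/665)·K.
e_ss = 4/K_v = 133/39 ⇒ K_v = 156/133 ⇒ K = (156/133)/(52/665) = 15.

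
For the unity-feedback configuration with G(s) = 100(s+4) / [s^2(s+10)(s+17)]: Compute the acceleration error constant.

40/17

Two free integrators in G(s): this is a type 2 system.
K_a = lim_{s→0} s^2·G(s) = 100·4 / (10·17) = 40/17.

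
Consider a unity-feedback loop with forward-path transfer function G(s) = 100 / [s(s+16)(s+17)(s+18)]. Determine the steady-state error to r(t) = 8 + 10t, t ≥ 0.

G(s) has one factor of s in the denominator, so the system is type 1. Taking each input component in turn:
  • 8: tracked with zero error.
  • 10t: e_ss = 10/K_v with K_v=25/1224 → 489.6.
Total e_ss = 489.6.

489.6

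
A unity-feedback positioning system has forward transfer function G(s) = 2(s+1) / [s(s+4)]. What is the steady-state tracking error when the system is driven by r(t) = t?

2

The open loop has one pole at the origin → type 1 system.
K_v = lim_{s→0} s·G(s) = 2·1 / (4) = 0.5.
e_ss = 1/K_v = 1/0.5 = 2.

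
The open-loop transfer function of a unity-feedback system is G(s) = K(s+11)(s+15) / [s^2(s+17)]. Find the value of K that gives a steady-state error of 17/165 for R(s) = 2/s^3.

2

System type = 2 (two poles at s=0).
K_a = lim_{s→0} s^2·G(s) = K·11·15 / (17) = (165/17)·K.
e_ss = 2/K_a = 17/165 ⇒ K_a = 330/17 ⇒ K = (330/17)/(165/17) = 2.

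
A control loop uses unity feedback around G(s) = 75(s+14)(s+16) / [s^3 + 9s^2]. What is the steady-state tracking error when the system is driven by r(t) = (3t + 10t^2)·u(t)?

Factoring s^2 from the denominator leaves a polynomial with constant term 9, so the system is type 2. By superposition:
  • 3t: tracked with zero error.
  • 10t^2: e_ss = 20/K_a with K_a=5600/3 → 3/280.
Total e_ss = 3/280.

3/280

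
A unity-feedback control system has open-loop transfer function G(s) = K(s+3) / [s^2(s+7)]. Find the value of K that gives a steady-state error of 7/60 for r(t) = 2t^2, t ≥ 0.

80

G(s) has two factors of s in the denominator, so the system is type 2.
K_a = lim_{s→0} s^2·G(s) = K·3 / (7) = (3/7)·K.
e_ss = 4/K_a = 7/60 ⇒ K_a = 240/7 ⇒ K = (240/7)/(3/7) = 80.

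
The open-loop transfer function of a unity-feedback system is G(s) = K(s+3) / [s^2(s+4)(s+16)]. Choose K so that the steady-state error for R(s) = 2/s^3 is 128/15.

5

The open loop has two poles at the origin → type 2 system.
K_a = lim_{s→0} s^2·G(s) = K·3 / (4·16) = (3/64)·K.
e_ss = 2/K_a = 128/15 ⇒ K_a = 15/64 ⇒ K = (15/64)/(3/64) = 5.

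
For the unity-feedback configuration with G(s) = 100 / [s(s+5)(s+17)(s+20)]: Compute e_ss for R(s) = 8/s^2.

One free integrator in G(s): this is a type 1 system.
K_v = lim_{s→0} s·G(s) = 100 / (5·17·20) = 1/17.
e_ss = 8/K_v = 8/(1/17) = 136.

136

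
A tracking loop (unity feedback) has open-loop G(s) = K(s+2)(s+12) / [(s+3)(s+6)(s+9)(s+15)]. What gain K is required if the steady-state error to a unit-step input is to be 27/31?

15

G(s) has no factors of s in the denominator, so the system is type 0.
K_p = lim_{s→0} G(s) = K·2·12 / (3·6·9·15) = (4/405)·K.
e_ss = 1/(1 + K_p) = 27/31 ⇒ 1 + (4/405)·K = 31/27 ⇒ K = 15.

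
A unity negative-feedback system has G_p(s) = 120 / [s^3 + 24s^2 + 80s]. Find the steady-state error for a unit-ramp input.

2/3

The denominator has no term below 80s — 1 pole at s=0, type 1.
K_v = lim_{s→0} s·G_p(s) = 120 / 80 = 1.5.
e_ss = 1/K_v = 1/1.5 = 2/3.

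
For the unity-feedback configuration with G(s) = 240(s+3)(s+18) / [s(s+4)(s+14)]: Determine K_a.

0

One free integrator in G(s): this is a type 1 system.
K_a = lim_{s→0} s^2·G(s) = 0 (the extra factor of s kills the finite limit).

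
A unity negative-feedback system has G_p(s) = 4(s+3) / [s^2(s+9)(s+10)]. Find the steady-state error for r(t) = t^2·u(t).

The open loop has two poles at the origin → type 2 system.
K_a = lim_{s→0} s^2·G_p(s) = 4·3 / (9·10) = 2/15.
r(t) = t^2 gives R(s) = 2/s^3.
e_ss = 2/K_a = 2/(2/15) = 15.

15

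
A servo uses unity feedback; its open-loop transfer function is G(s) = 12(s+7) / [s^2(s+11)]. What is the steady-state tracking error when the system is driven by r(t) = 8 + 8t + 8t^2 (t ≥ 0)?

44/21

G(s) has two factors of s in the denominator, so the system is type 2. By superposition:
  • 8: tracked with zero error.
  • 8t: tracked with zero error.
  • 8t^2: e_ss = 16/K_a with K_a=84/11 → 44/21.
Total e_ss = 44/21.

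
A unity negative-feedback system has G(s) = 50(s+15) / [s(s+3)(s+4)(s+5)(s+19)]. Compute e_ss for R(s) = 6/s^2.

G(s) has one factor of s in the denominator, so the system is type 1.
K_v = lim_{s→0} s·G(s) = 50·15 / (3·4·5·19) = 25/38.
e_ss = 6/K_v = 6/(25/38) = 9.12.

9.12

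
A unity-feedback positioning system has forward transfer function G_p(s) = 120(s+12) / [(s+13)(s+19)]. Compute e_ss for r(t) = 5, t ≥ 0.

No free integrators in G_p(s): this is a type 0 system.
K_p = lim_{s→0} G_p(s) = 120·12 / (13·19) = 1440/247.
e_ss = 5/(1 + K_p) = 5/(1687/247) = 1235/1687.

1235/1687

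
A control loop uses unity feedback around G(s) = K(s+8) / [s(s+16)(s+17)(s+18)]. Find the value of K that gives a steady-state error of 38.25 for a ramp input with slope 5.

80

The open loop has one pole at the origin → type 1 system.
K_v = lim_{s→0} s·G(s) = K·8 / (16·17·18) = (1/612)·K.
e_ss = 5/K_v = 38.25 ⇒ K_v = 20/153 ⇒ K = (20/153)/(1/612) = 80.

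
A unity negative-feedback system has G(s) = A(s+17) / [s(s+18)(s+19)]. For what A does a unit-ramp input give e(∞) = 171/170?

One free integrator in G(s): this is a type 1 system.
K_v = lim_{s→0} s·G(s) = A·17 / (18·19) = (17/342)·A.
e_ss = 1/K_v = 171/170 ⇒ K_v = 170/171 ⇒ A = (170/171)/(17/342) = 20.

20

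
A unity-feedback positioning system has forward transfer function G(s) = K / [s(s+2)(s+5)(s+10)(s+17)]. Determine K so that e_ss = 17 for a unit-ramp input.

100

G(s) has one factor of s in the denominator, so the system is type 1.
K_v = lim_{s→0} s·G(s) = K / (2·5·10·17) = (1/1700)·K.
e_ss = 1/K_v = 17 ⇒ K_v = 1/17 ⇒ K = (1/17)/(1/1700) = 100.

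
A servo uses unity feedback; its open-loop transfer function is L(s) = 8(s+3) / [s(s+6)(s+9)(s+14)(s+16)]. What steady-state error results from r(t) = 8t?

4032

The open loop has one pole at the origin → type 1 system.
K_v = lim_{s→0} s·L(s) = 8·3 / (6·9·14·16) = 1/504.
e_ss = 8/K_v = 8/(1/504) = 4032.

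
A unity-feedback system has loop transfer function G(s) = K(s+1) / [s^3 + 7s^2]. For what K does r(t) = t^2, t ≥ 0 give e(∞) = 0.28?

50

The denominator has no term below 7s^2 — 2 poles at s=0, type 2.
K_a = lim_{s→0} s^2·G(s) = K·1 / 7 = (1/7)·K.
e_ss = 2/K_a = 0.28 ⇒ K_a = 50/7 ⇒ K = (50/7)/(1/7) = 50.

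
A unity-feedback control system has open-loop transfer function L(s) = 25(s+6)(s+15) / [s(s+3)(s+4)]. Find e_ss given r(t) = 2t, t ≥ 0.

The open loop has one pole at the origin → type 1 system.
K_v = lim_{s→0} s·L(s) = 25·6·15 / (3·4) = 187.5.
e_ss = 2/K_v = 2/187.5 = 4/375.

4/375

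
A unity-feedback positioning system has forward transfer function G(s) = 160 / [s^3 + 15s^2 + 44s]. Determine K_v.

40/11

Factoring s from the denominator leaves a polynomial with constant term 44, so the system is type 1.
K_v = lim_{s→0} s·G(s) = 160 / 44 = 40/11.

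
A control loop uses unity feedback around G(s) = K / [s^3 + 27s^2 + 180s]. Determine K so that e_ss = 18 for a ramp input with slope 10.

100

Factoring s from the denominator leaves a polynomial with constant term 180, so the system is type 1.
K_v = lim_{s→0} s·G(s) = K / 180 = (1/180)·K.
e_ss = 10/K_v = 18 ⇒ K_v = 5/9 ⇒ K = (5/9)/(1/180) = 100.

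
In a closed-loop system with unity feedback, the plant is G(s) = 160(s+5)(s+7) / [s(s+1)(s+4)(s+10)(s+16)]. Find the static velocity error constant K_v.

8.75

System type = 1 (one pole at s=0).
K_v = lim_{s→0} s·G(s) = 160·5·7 / (1·4·10·16) = 8.75.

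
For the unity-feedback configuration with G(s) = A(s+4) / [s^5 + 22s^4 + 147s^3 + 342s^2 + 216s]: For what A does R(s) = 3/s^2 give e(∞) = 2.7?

Factoring s from the denominator leaves a polynomial with constant term 216, so the system is type 1.
K_v = lim_{s→0} s·G(s) = A·4 / 216 = (1/54)·A.
e_ss = 3/K_v = 2.7 ⇒ K_v = 10/9 ⇒ A = (10/9)/(1/54) = 60.

60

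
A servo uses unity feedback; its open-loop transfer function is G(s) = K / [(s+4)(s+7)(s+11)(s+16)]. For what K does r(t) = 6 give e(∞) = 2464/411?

4

No free integrators in G(s): this is a type 0 system.
K_p = lim_{s→0} G(s) = K / (4·7·11·16) = (1/4928)·K.
e_ss = 6/(1 + K_p) = 2464/411 ⇒ 1 + (1/4928)·K = 1233/1232 ⇒ K = 4.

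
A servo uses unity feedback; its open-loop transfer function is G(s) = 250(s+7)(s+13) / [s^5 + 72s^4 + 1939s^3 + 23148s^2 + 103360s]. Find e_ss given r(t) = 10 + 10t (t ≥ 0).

20672/455

The denominator has no term below 103360s — 1 pole at s=0, type 1. Taking each input component in turn:
  • 10: tracked with zero error.
  • 10t: e_ss = 10/K_v with K_v=2275/10336 → 20672/455.
Total e_ss = 20672/455.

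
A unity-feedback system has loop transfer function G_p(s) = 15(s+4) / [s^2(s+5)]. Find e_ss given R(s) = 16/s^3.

4/3

System type = 2 (two poles at s=0).
K_a = lim_{s→0} s^2·G_p(s) = 15·4 / (5) = 12.
r(t) = 8t^2 gives R(s) = 16/s^3.
e_ss = 16/K_a = 16/12 = 4/3.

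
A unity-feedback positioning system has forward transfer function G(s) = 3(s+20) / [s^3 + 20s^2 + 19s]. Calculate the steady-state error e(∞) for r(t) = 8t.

Factoring s from the denominator leaves a polynomial with constant term 19, so the system is type 1.
K_v = lim_{s→0} s·G(s) = 3·20 / 19 = 60/19.
e_ss = 8/K_v = 8/(60/19) = 38/15.

38/15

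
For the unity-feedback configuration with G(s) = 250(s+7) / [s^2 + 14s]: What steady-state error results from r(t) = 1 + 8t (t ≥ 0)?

0.064

Lowest-order denominator term is 14s, so the open loop has 1 pole at the origin → type 1 system. By superposition:
  • 1: tracked with zero error.
  • 8t: e_ss = 8/K_v with K_v=125 → 0.064.
Total e_ss = 0.064.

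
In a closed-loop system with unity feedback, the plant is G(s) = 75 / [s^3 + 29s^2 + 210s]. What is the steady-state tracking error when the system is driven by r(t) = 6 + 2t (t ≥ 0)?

5.6

Lowest-order denominator term is 210s, so the open loop has 1 pole at the origin → type 1 system. Taking each input component in turn:
  • 6: tracked with zero error.
  • 2t: e_ss = 2/K_v with K_v=5/14 → 5.6.
Total e_ss = 5.6.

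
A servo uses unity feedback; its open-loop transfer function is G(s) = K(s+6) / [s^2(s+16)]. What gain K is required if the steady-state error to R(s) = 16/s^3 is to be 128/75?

25

System type = 2 (two poles at s=0).
K_a = lim_{s→0} s^2·G(s) = K·6 / (16) = 0.375·K.
e_ss = 16/K_a = 128/75 ⇒ K_a = 9.375 ⇒ K = 9.375/0.375 = 25.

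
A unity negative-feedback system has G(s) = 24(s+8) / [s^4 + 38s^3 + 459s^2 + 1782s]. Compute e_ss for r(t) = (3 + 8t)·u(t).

74.25

Lowest-order denominator term is 1782s, so the open loop has 1 pole at the origin → type 1 system. By superposition:
  • 3: tracked with zero error.
  • 8t: e_ss = 8/K_v with K_v=32/297 → 74.25.
Total e_ss = 74.25.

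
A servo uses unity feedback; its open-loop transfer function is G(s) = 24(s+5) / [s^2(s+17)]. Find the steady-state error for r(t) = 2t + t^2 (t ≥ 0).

17/60

The open loop has two poles at the origin → type 2 system. Treating each term separately:
  • 2t: tracked with zero error.
  • t^2: e_ss = 2/K_a with K_a=120/17 → 17/60.
Total e_ss = 17/60.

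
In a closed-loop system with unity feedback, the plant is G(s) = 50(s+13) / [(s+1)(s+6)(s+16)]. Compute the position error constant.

325/48

The open loop has no poles at the origin → type 0 system.
K_p = lim_{s→0} G(s) = 50·13 / (1·6·16) = 325/48.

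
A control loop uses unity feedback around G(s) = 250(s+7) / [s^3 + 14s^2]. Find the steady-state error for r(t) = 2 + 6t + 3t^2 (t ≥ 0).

0.048

The denominator has no term below 14s^2 — 2 poles at s=0, type 2. Taking each input component in turn:
  • 2: tracked with zero error.
  • 6t: tracked with zero error.
  • 3t^2: e_ss = 6/K_a with K_a=125 → 0.048.
Total e_ss = 0.048.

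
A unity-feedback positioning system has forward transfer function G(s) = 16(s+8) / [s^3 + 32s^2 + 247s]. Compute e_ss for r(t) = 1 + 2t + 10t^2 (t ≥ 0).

The denominator has no term below 247s — 1 pole at s=0, type 1. Taking each input component in turn:
  • 1: tracked with zero error.
  • 2t: e_ss = 2/K_v with K_v=128/247 → 247/64.
  • 10t^2: a type-1 system cannot track it, e_ss → ∞.
The unbounded component dominates.

infinity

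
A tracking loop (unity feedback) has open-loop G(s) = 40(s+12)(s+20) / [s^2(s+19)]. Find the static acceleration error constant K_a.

G(s) has two factors of s in the denominator, so the system is type 2.
K_a = lim_{s→0} s^2·G(s) = 40·12·20 / (19) = 9600/19.

9600/19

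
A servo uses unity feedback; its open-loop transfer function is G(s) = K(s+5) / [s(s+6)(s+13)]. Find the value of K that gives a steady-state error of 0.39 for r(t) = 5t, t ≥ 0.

200

The open loop has one pole at the origin → type 1 system.
K_v = lim_{s→0} s·G(s) = K·5 / (6·13) = (5/78)·K.
e_ss = 5/K_v = 0.39 ⇒ K_v = 500/39 ⇒ K = (500/39)/(5/78) = 200.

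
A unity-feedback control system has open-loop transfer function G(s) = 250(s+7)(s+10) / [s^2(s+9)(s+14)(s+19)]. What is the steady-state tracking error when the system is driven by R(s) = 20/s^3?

2.736

G(s) has two factors of s in the denominator, so the system is type 2.
K_a = lim_{s→0} s^2·G(s) = 250·7·10 / (9·14·19) = 1250/171.
r(t) = 10t^2 gives R(s) = 20/s^3.
e_ss = 20/K_a = 20/(1250/171) = 2.736.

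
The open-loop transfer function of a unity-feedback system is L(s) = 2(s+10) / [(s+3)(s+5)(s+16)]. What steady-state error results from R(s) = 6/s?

The open loop has no poles at the origin → type 0 system.
K_p = lim_{s→0} L(s) = 2·10 / (3·5·16) = 1/12.
e_ss = 6/(1 + K_p) = 6/(13/12) = 72/13.

72/13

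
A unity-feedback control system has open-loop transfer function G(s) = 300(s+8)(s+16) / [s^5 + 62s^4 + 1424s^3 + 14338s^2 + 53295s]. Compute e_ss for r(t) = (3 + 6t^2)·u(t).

Factoring s from the denominator leaves a polynomial with constant term 53295, so the system is type 1. Treating each term separately:
  • 3: tracked with zero error.
  • 6t^2: a type-1 system cannot track it, e_ss → ∞.
The unbounded component dominates.

infinity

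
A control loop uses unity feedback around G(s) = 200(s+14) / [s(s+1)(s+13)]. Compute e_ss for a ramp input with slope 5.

System type = 1 (one pole at s=0).
K_v = lim_{s→0} s·G(s) = 200·14 / (1·13) = 2800/13.
e_ss = 5/K_v = 5/(2800/13) = 13/560.

13/560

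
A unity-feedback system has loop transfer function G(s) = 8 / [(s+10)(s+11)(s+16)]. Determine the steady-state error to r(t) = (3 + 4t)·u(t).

infinity

The open loop has no poles at the origin → type 0 system. By superposition:
  • 3: e_ss = 3/(1+K_p) with K_p=1/220 → 660/221.
  • 4t: a type-0 system cannot track it, e_ss → ∞.
The unbounded component dominates.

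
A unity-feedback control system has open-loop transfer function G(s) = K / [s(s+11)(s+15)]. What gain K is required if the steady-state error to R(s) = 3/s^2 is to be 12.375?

G(s) has one factor of s in the denominator, so the system is type 1.
K_v = lim_{s→0} s·G(s) = K / (11·15) = (1/165)·K.
e_ss = 3/K_v = 12.375 ⇒ K_v = 8/33 ⇒ K = (8/33)/(1/165) = 40.

40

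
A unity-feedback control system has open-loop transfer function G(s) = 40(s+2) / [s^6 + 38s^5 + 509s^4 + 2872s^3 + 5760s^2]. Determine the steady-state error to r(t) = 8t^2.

1152

Factoring s^2 from the denominator leaves a polynomial with constant term 5760, so the system is type 2.
K_a = lim_{s→0} s^2·G(s) = 40·2 / 5760 = 1/72.
r(t) = 8t^2 gives R(s) = 16/s^3.
e_ss = 16/K_a = 16/(1/72) = 1152.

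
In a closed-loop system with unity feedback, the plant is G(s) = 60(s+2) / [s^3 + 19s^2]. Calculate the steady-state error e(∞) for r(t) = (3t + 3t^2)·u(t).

0.95

Lowest-order denominator term is 19s^2, so the open loop has 2 poles at the origin → type 2 system. By superposition:
  • 3t: tracked with zero error.
  • 3t^2: e_ss = 6/K_a with K_a=120/19 → 0.95.
Total e_ss = 0.95.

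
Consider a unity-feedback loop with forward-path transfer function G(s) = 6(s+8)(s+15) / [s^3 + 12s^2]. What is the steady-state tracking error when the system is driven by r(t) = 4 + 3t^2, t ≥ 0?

The denominator has no term below 12s^2 — 2 poles at s=0, type 2. By superposition:
  • 4: tracked with zero error.
  • 3t^2: e_ss = 6/K_a with K_a=60 → 0.1.
Total e_ss = 0.1.

0.1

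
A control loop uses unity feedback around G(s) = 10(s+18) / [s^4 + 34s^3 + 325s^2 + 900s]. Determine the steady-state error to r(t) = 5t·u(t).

Factoring s from the denominator leaves a polynomial with constant term 900, so the system is type 1.
K_v = lim_{s→0} s·G(s) = 10·18 / 900 = 0.2.
e_ss = 5/K_v = 5/0.2 = 25.

25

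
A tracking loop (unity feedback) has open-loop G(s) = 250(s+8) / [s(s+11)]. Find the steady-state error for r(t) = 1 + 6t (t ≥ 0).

0.033

The open loop has one pole at the origin → type 1 system. By superposition:
  • 1: tracked with zero error.
  • 6t: e_ss = 6/K_v with K_v=2000/11 → 0.033.
Total e_ss = 0.033.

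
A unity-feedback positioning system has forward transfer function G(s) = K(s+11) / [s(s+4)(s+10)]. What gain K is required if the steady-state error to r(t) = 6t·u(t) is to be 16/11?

15

System type = 1 (one pole at s=0).
K_v = lim_{s→0} s·G(s) = K·11 / (4·10) = 0.275·K.
e_ss = 6/K_v = 16/11 ⇒ K_v = 4.125 ⇒ K = 4.125/0.275 = 15.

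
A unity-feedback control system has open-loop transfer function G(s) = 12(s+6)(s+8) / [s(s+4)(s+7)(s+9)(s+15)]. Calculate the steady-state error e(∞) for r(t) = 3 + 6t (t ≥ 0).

G(s) has one factor of s in the denominator, so the system is type 1. Treating each term separately:
  • 3: tracked with zero error.
  • 6t: e_ss = 6/K_v with K_v=16/105 → 39.375.
Total e_ss = 39.375.

39.375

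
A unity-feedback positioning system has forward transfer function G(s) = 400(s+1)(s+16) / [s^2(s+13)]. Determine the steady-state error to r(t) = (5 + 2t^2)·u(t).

13/1600

The open loop has two poles at the origin → type 2 system. Taking each input component in turn:
  • 5: tracked with zero error.
  • 2t^2: e_ss = 4/K_a with K_a=6400/13 → 13/1600.
Total e_ss = 13/1600.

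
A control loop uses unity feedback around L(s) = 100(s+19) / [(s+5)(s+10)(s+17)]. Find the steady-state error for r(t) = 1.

17/55

L(s) has no factors of s in the denominator, so the system is type 0.
K_p = lim_{s→0} L(s) = 100·19 / (5·10·17) = 38/17.
e_ss = 1/(1 + K_p) = 1/(55/17) = 17/55.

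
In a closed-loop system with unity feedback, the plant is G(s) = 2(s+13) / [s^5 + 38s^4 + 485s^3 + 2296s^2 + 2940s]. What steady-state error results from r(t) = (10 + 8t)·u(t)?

11760/13

Lowest-order denominator term is 2940s, so the open loop has 1 pole at the origin → type 1 system. By superposition:
  • 10: tracked with zero error.
  • 8t: e_ss = 8/K_v with K_v=13/1470 → 11760/13.
Total e_ss = 11760/13.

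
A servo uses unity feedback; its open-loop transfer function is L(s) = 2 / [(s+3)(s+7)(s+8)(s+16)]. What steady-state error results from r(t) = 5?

L(s) has no factors of s in the denominator, so the system is type 0.
K_p = lim_{s→0} L(s) = 2 / (3·7·8·16) = 1/1344.
e_ss = 5/(1 + K_p) = 5/(1345/1344) = 1344/269.

1344/269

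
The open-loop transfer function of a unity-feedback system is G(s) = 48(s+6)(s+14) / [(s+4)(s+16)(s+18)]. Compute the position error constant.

G(s) has no factors of s in the denominator, so the system is type 0.
K_p = lim_{s→0} G(s) = 48·6·14 / (4·16·18) = 3.5.

3.5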